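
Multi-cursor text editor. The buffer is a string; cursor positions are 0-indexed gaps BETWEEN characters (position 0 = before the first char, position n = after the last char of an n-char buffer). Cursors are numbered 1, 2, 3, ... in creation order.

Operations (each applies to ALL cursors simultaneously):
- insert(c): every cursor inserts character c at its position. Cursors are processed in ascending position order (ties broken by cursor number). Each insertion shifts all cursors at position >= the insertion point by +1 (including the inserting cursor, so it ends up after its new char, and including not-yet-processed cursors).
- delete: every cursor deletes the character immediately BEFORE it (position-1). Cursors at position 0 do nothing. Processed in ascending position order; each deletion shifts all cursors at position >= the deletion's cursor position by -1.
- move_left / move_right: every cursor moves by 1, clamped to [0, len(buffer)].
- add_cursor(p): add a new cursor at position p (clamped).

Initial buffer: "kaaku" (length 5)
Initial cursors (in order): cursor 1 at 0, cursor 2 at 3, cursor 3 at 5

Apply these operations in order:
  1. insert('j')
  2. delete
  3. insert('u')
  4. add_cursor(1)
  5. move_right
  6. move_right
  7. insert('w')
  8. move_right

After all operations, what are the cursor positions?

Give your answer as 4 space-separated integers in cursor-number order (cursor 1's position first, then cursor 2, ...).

After op 1 (insert('j')): buffer="jkaajkuj" (len 8), cursors c1@1 c2@5 c3@8, authorship 1...2..3
After op 2 (delete): buffer="kaaku" (len 5), cursors c1@0 c2@3 c3@5, authorship .....
After op 3 (insert('u')): buffer="ukaaukuu" (len 8), cursors c1@1 c2@5 c3@8, authorship 1...2..3
After op 4 (add_cursor(1)): buffer="ukaaukuu" (len 8), cursors c1@1 c4@1 c2@5 c3@8, authorship 1...2..3
After op 5 (move_right): buffer="ukaaukuu" (len 8), cursors c1@2 c4@2 c2@6 c3@8, authorship 1...2..3
After op 6 (move_right): buffer="ukaaukuu" (len 8), cursors c1@3 c4@3 c2@7 c3@8, authorship 1...2..3
After op 7 (insert('w')): buffer="ukawwaukuwuw" (len 12), cursors c1@5 c4@5 c2@10 c3@12, authorship 1..14.2..233
After op 8 (move_right): buffer="ukawwaukuwuw" (len 12), cursors c1@6 c4@6 c2@11 c3@12, authorship 1..14.2..233

Answer: 6 11 12 6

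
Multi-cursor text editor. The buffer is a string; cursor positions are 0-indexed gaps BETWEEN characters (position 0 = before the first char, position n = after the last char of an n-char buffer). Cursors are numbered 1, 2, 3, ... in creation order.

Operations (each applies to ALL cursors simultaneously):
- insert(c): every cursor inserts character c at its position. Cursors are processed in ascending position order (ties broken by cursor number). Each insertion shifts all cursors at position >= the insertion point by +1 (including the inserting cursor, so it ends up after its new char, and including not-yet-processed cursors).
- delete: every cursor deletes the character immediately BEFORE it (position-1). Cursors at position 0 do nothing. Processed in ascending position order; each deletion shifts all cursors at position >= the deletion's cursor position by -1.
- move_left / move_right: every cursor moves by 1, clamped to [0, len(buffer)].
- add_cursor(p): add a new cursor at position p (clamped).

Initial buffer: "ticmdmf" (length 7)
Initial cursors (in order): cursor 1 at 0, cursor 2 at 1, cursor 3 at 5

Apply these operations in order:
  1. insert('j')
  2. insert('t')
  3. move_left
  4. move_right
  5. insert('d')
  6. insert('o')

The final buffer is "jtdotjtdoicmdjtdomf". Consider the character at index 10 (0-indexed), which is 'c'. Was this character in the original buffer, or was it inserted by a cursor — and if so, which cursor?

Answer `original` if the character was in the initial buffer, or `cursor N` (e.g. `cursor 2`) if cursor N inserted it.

Answer: original

Derivation:
After op 1 (insert('j')): buffer="jtjicmdjmf" (len 10), cursors c1@1 c2@3 c3@8, authorship 1.2....3..
After op 2 (insert('t')): buffer="jttjticmdjtmf" (len 13), cursors c1@2 c2@5 c3@11, authorship 11.22....33..
After op 3 (move_left): buffer="jttjticmdjtmf" (len 13), cursors c1@1 c2@4 c3@10, authorship 11.22....33..
After op 4 (move_right): buffer="jttjticmdjtmf" (len 13), cursors c1@2 c2@5 c3@11, authorship 11.22....33..
After op 5 (insert('d')): buffer="jtdtjtdicmdjtdmf" (len 16), cursors c1@3 c2@7 c3@14, authorship 111.222....333..
After op 6 (insert('o')): buffer="jtdotjtdoicmdjtdomf" (len 19), cursors c1@4 c2@9 c3@17, authorship 1111.2222....3333..
Authorship (.=original, N=cursor N): 1 1 1 1 . 2 2 2 2 . . . . 3 3 3 3 . .
Index 10: author = original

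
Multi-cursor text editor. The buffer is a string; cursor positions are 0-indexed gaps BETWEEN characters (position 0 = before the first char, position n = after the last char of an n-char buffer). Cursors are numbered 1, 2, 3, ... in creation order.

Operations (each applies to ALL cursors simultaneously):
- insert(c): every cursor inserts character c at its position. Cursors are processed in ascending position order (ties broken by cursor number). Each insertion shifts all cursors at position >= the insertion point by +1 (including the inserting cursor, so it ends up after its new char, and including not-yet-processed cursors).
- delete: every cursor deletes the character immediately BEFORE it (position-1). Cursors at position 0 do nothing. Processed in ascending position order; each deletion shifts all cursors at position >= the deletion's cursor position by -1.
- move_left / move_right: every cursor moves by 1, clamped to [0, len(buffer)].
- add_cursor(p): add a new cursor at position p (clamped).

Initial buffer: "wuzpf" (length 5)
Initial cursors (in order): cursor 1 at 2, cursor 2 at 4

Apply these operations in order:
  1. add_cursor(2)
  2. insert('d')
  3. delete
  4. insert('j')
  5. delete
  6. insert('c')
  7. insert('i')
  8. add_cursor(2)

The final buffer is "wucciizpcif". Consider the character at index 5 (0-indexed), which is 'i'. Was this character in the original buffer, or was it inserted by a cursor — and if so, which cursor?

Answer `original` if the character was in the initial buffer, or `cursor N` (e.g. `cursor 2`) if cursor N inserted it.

Answer: cursor 3

Derivation:
After op 1 (add_cursor(2)): buffer="wuzpf" (len 5), cursors c1@2 c3@2 c2@4, authorship .....
After op 2 (insert('d')): buffer="wuddzpdf" (len 8), cursors c1@4 c3@4 c2@7, authorship ..13..2.
After op 3 (delete): buffer="wuzpf" (len 5), cursors c1@2 c3@2 c2@4, authorship .....
After op 4 (insert('j')): buffer="wujjzpjf" (len 8), cursors c1@4 c3@4 c2@7, authorship ..13..2.
After op 5 (delete): buffer="wuzpf" (len 5), cursors c1@2 c3@2 c2@4, authorship .....
After op 6 (insert('c')): buffer="wucczpcf" (len 8), cursors c1@4 c3@4 c2@7, authorship ..13..2.
After op 7 (insert('i')): buffer="wucciizpcif" (len 11), cursors c1@6 c3@6 c2@10, authorship ..1313..22.
After op 8 (add_cursor(2)): buffer="wucciizpcif" (len 11), cursors c4@2 c1@6 c3@6 c2@10, authorship ..1313..22.
Authorship (.=original, N=cursor N): . . 1 3 1 3 . . 2 2 .
Index 5: author = 3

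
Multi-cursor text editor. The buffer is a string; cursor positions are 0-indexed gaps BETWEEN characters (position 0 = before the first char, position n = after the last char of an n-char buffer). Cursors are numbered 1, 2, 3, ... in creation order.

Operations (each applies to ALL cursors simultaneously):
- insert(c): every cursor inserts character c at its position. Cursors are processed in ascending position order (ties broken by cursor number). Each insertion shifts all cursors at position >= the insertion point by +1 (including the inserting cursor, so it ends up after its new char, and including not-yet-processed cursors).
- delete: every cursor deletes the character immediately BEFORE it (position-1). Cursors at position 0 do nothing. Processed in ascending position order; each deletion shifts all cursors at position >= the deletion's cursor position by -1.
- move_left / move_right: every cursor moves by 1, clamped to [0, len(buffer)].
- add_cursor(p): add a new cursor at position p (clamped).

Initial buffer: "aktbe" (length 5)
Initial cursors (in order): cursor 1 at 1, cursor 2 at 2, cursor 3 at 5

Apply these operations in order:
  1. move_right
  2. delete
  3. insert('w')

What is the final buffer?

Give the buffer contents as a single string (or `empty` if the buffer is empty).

After op 1 (move_right): buffer="aktbe" (len 5), cursors c1@2 c2@3 c3@5, authorship .....
After op 2 (delete): buffer="ab" (len 2), cursors c1@1 c2@1 c3@2, authorship ..
After op 3 (insert('w')): buffer="awwbw" (len 5), cursors c1@3 c2@3 c3@5, authorship .12.3

Answer: awwbw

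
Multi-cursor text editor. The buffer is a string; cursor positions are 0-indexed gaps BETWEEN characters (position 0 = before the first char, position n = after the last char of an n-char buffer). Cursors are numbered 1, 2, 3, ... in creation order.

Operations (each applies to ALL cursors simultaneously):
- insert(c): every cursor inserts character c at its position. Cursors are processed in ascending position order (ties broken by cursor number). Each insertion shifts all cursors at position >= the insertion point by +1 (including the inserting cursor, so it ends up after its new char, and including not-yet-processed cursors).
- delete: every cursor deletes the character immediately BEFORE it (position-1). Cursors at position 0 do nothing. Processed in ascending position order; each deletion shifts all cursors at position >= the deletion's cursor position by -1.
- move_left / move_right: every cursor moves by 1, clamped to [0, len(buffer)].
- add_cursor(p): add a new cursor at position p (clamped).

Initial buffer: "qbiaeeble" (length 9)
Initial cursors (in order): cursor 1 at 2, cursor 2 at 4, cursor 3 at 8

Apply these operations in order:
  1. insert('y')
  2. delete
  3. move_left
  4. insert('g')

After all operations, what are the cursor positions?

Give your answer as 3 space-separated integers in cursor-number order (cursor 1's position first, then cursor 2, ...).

After op 1 (insert('y')): buffer="qbyiayeeblye" (len 12), cursors c1@3 c2@6 c3@11, authorship ..1..2....3.
After op 2 (delete): buffer="qbiaeeble" (len 9), cursors c1@2 c2@4 c3@8, authorship .........
After op 3 (move_left): buffer="qbiaeeble" (len 9), cursors c1@1 c2@3 c3@7, authorship .........
After op 4 (insert('g')): buffer="qgbigaeebgle" (len 12), cursors c1@2 c2@5 c3@10, authorship .1..2....3..

Answer: 2 5 10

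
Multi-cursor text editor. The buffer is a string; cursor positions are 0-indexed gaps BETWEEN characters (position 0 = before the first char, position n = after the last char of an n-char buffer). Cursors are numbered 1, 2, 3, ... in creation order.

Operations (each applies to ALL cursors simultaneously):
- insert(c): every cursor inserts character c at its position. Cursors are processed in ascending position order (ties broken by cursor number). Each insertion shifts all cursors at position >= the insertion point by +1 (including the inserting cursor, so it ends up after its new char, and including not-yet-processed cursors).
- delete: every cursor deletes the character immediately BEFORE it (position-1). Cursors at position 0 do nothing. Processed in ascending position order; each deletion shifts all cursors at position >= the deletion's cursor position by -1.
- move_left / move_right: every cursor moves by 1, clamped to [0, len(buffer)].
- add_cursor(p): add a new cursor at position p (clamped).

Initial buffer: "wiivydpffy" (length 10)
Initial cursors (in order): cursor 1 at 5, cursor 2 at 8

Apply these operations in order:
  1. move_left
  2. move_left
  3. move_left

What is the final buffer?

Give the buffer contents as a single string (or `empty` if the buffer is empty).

After op 1 (move_left): buffer="wiivydpffy" (len 10), cursors c1@4 c2@7, authorship ..........
After op 2 (move_left): buffer="wiivydpffy" (len 10), cursors c1@3 c2@6, authorship ..........
After op 3 (move_left): buffer="wiivydpffy" (len 10), cursors c1@2 c2@5, authorship ..........

Answer: wiivydpffy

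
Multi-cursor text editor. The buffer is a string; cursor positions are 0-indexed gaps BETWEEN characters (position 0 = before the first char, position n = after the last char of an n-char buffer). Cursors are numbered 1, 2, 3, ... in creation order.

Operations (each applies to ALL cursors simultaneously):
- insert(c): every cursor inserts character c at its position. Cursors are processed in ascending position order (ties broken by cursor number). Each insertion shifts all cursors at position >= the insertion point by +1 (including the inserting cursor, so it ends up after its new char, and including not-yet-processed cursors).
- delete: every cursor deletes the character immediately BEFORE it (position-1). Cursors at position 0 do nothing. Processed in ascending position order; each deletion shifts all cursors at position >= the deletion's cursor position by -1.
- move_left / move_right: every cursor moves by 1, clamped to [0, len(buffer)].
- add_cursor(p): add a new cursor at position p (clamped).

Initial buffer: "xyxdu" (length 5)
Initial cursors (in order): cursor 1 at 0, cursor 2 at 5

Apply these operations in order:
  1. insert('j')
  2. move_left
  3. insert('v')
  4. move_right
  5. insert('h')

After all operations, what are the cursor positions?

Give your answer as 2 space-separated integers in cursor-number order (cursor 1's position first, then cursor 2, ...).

After op 1 (insert('j')): buffer="jxyxduj" (len 7), cursors c1@1 c2@7, authorship 1.....2
After op 2 (move_left): buffer="jxyxduj" (len 7), cursors c1@0 c2@6, authorship 1.....2
After op 3 (insert('v')): buffer="vjxyxduvj" (len 9), cursors c1@1 c2@8, authorship 11.....22
After op 4 (move_right): buffer="vjxyxduvj" (len 9), cursors c1@2 c2@9, authorship 11.....22
After op 5 (insert('h')): buffer="vjhxyxduvjh" (len 11), cursors c1@3 c2@11, authorship 111.....222

Answer: 3 11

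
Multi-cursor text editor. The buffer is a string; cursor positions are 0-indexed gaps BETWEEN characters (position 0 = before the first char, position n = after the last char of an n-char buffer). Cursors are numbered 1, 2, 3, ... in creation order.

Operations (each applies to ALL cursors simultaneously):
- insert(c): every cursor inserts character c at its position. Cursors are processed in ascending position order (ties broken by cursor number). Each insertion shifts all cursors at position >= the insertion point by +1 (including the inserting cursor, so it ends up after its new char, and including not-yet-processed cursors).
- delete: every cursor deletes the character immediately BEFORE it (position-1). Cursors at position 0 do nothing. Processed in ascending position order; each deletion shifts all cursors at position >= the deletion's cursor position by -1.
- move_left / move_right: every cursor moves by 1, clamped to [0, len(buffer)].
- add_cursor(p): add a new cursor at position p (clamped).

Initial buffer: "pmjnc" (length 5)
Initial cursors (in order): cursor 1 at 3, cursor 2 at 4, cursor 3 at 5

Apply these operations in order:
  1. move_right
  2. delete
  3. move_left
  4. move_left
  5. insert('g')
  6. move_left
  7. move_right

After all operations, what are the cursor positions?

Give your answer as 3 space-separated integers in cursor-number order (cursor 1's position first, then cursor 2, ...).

After op 1 (move_right): buffer="pmjnc" (len 5), cursors c1@4 c2@5 c3@5, authorship .....
After op 2 (delete): buffer="pm" (len 2), cursors c1@2 c2@2 c3@2, authorship ..
After op 3 (move_left): buffer="pm" (len 2), cursors c1@1 c2@1 c3@1, authorship ..
After op 4 (move_left): buffer="pm" (len 2), cursors c1@0 c2@0 c3@0, authorship ..
After op 5 (insert('g')): buffer="gggpm" (len 5), cursors c1@3 c2@3 c3@3, authorship 123..
After op 6 (move_left): buffer="gggpm" (len 5), cursors c1@2 c2@2 c3@2, authorship 123..
After op 7 (move_right): buffer="gggpm" (len 5), cursors c1@3 c2@3 c3@3, authorship 123..

Answer: 3 3 3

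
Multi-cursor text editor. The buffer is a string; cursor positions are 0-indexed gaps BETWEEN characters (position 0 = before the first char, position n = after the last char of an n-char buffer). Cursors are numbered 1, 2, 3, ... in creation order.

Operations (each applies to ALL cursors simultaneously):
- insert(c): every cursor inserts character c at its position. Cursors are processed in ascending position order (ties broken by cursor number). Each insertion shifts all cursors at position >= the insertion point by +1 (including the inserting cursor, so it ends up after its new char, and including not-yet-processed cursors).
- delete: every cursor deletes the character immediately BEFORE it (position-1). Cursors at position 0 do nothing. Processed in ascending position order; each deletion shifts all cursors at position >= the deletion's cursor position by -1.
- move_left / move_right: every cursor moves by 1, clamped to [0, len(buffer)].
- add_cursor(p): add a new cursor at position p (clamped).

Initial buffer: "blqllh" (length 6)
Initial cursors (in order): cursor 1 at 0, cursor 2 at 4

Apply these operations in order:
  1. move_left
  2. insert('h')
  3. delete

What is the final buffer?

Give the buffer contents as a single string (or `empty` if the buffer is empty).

After op 1 (move_left): buffer="blqllh" (len 6), cursors c1@0 c2@3, authorship ......
After op 2 (insert('h')): buffer="hblqhllh" (len 8), cursors c1@1 c2@5, authorship 1...2...
After op 3 (delete): buffer="blqllh" (len 6), cursors c1@0 c2@3, authorship ......

Answer: blqllh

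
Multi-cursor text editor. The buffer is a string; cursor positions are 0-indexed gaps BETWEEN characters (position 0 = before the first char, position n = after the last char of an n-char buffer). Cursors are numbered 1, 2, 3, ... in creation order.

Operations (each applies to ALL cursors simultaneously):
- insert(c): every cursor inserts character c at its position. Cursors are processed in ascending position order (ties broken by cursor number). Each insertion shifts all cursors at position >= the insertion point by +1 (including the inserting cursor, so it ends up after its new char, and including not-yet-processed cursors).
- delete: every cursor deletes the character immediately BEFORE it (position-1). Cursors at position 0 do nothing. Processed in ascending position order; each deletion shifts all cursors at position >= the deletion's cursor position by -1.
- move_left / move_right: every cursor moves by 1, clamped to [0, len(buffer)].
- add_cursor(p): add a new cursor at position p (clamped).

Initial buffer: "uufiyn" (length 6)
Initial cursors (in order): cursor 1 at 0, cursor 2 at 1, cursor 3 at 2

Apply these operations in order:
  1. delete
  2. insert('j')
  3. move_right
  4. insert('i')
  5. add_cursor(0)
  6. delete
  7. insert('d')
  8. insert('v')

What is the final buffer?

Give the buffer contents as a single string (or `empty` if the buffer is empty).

After op 1 (delete): buffer="fiyn" (len 4), cursors c1@0 c2@0 c3@0, authorship ....
After op 2 (insert('j')): buffer="jjjfiyn" (len 7), cursors c1@3 c2@3 c3@3, authorship 123....
After op 3 (move_right): buffer="jjjfiyn" (len 7), cursors c1@4 c2@4 c3@4, authorship 123....
After op 4 (insert('i')): buffer="jjjfiiiiyn" (len 10), cursors c1@7 c2@7 c3@7, authorship 123.123...
After op 5 (add_cursor(0)): buffer="jjjfiiiiyn" (len 10), cursors c4@0 c1@7 c2@7 c3@7, authorship 123.123...
After op 6 (delete): buffer="jjjfiyn" (len 7), cursors c4@0 c1@4 c2@4 c3@4, authorship 123....
After op 7 (insert('d')): buffer="djjjfdddiyn" (len 11), cursors c4@1 c1@8 c2@8 c3@8, authorship 4123.123...
After op 8 (insert('v')): buffer="dvjjjfdddvvviyn" (len 15), cursors c4@2 c1@12 c2@12 c3@12, authorship 44123.123123...

Answer: dvjjjfdddvvviyn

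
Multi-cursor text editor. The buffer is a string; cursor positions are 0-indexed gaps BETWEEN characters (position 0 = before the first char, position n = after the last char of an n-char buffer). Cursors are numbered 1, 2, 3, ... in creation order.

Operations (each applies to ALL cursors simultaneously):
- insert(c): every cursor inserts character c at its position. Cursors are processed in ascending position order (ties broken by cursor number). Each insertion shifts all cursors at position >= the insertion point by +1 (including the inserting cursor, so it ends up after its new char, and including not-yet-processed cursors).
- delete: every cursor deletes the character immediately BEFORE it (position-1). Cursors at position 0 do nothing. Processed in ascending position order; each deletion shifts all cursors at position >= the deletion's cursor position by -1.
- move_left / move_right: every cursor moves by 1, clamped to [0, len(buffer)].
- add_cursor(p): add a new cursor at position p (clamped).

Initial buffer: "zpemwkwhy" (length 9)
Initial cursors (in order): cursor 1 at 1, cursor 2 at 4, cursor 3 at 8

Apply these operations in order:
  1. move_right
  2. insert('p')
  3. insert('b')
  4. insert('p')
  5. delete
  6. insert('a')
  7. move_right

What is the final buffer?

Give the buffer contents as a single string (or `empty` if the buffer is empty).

After op 1 (move_right): buffer="zpemwkwhy" (len 9), cursors c1@2 c2@5 c3@9, authorship .........
After op 2 (insert('p')): buffer="zppemwpkwhyp" (len 12), cursors c1@3 c2@7 c3@12, authorship ..1...2....3
After op 3 (insert('b')): buffer="zppbemwpbkwhypb" (len 15), cursors c1@4 c2@9 c3@15, authorship ..11...22....33
After op 4 (insert('p')): buffer="zppbpemwpbpkwhypbp" (len 18), cursors c1@5 c2@11 c3@18, authorship ..111...222....333
After op 5 (delete): buffer="zppbemwpbkwhypb" (len 15), cursors c1@4 c2@9 c3@15, authorship ..11...22....33
After op 6 (insert('a')): buffer="zppbaemwpbakwhypba" (len 18), cursors c1@5 c2@11 c3@18, authorship ..111...222....333
After op 7 (move_right): buffer="zppbaemwpbakwhypba" (len 18), cursors c1@6 c2@12 c3@18, authorship ..111...222....333

Answer: zppbaemwpbakwhypba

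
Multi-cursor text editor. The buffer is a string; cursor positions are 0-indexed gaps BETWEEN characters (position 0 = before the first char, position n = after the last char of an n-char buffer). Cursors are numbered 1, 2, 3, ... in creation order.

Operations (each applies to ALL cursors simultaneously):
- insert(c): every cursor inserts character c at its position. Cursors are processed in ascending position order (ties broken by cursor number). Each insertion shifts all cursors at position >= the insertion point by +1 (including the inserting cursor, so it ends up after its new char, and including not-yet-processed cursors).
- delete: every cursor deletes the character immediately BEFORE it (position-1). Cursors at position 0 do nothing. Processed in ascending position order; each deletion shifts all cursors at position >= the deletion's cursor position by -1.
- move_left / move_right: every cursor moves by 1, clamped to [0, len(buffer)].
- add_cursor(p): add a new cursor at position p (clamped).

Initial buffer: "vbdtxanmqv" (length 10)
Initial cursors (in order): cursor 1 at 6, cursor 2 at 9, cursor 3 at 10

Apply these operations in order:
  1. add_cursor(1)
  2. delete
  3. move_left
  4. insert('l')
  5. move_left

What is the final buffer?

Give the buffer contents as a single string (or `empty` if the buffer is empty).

Answer: lbdtlxnllm

Derivation:
After op 1 (add_cursor(1)): buffer="vbdtxanmqv" (len 10), cursors c4@1 c1@6 c2@9 c3@10, authorship ..........
After op 2 (delete): buffer="bdtxnm" (len 6), cursors c4@0 c1@4 c2@6 c3@6, authorship ......
After op 3 (move_left): buffer="bdtxnm" (len 6), cursors c4@0 c1@3 c2@5 c3@5, authorship ......
After op 4 (insert('l')): buffer="lbdtlxnllm" (len 10), cursors c4@1 c1@5 c2@9 c3@9, authorship 4...1..23.
After op 5 (move_left): buffer="lbdtlxnllm" (len 10), cursors c4@0 c1@4 c2@8 c3@8, authorship 4...1..23.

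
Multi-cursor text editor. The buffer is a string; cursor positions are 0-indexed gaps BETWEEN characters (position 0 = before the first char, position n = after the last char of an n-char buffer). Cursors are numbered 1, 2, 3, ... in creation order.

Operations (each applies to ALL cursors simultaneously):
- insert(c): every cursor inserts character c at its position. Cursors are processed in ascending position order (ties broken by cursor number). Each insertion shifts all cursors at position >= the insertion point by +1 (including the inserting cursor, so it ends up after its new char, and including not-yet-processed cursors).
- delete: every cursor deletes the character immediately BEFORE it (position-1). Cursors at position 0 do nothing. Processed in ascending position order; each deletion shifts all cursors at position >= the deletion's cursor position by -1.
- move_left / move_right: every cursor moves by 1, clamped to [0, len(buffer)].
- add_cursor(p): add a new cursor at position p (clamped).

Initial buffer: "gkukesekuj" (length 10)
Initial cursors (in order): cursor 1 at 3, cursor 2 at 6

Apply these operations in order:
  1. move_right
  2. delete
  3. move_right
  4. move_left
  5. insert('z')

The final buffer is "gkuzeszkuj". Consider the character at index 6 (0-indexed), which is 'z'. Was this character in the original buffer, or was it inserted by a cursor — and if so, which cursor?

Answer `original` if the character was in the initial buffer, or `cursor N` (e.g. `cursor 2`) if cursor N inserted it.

After op 1 (move_right): buffer="gkukesekuj" (len 10), cursors c1@4 c2@7, authorship ..........
After op 2 (delete): buffer="gkueskuj" (len 8), cursors c1@3 c2@5, authorship ........
After op 3 (move_right): buffer="gkueskuj" (len 8), cursors c1@4 c2@6, authorship ........
After op 4 (move_left): buffer="gkueskuj" (len 8), cursors c1@3 c2@5, authorship ........
After op 5 (insert('z')): buffer="gkuzeszkuj" (len 10), cursors c1@4 c2@7, authorship ...1..2...
Authorship (.=original, N=cursor N): . . . 1 . . 2 . . .
Index 6: author = 2

Answer: cursor 2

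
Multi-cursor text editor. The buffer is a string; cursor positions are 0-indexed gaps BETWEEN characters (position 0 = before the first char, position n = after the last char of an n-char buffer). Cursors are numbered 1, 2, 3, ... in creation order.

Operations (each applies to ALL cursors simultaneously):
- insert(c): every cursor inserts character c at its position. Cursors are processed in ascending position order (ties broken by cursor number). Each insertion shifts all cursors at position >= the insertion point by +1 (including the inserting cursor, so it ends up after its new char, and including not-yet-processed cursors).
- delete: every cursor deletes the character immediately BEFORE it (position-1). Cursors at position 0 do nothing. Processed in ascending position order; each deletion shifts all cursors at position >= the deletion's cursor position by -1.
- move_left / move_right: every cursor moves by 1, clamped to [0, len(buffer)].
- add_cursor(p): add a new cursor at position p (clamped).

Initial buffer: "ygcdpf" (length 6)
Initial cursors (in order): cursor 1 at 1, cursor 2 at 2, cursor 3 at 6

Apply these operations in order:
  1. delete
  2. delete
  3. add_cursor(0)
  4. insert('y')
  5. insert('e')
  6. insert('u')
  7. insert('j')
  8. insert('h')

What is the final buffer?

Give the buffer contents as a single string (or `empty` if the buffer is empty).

After op 1 (delete): buffer="cdp" (len 3), cursors c1@0 c2@0 c3@3, authorship ...
After op 2 (delete): buffer="cd" (len 2), cursors c1@0 c2@0 c3@2, authorship ..
After op 3 (add_cursor(0)): buffer="cd" (len 2), cursors c1@0 c2@0 c4@0 c3@2, authorship ..
After op 4 (insert('y')): buffer="yyycdy" (len 6), cursors c1@3 c2@3 c4@3 c3@6, authorship 124..3
After op 5 (insert('e')): buffer="yyyeeecdye" (len 10), cursors c1@6 c2@6 c4@6 c3@10, authorship 124124..33
After op 6 (insert('u')): buffer="yyyeeeuuucdyeu" (len 14), cursors c1@9 c2@9 c4@9 c3@14, authorship 124124124..333
After op 7 (insert('j')): buffer="yyyeeeuuujjjcdyeuj" (len 18), cursors c1@12 c2@12 c4@12 c3@18, authorship 124124124124..3333
After op 8 (insert('h')): buffer="yyyeeeuuujjjhhhcdyeujh" (len 22), cursors c1@15 c2@15 c4@15 c3@22, authorship 124124124124124..33333

Answer: yyyeeeuuujjjhhhcdyeujh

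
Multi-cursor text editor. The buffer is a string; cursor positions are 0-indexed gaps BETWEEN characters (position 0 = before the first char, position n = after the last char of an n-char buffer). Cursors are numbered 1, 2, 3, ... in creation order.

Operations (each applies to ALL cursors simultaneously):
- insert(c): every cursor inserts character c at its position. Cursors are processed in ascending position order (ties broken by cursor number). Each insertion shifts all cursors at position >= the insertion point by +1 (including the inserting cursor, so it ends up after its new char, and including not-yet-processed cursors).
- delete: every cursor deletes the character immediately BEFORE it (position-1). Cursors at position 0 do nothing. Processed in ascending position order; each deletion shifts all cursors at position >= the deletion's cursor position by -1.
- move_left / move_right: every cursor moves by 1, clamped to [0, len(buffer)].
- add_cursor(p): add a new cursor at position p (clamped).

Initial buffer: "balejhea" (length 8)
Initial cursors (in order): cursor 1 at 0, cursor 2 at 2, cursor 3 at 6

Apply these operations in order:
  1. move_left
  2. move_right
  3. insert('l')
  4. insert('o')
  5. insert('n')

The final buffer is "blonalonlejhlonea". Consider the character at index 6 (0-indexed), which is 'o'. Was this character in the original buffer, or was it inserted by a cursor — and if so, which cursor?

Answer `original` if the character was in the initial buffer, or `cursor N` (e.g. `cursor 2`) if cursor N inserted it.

After op 1 (move_left): buffer="balejhea" (len 8), cursors c1@0 c2@1 c3@5, authorship ........
After op 2 (move_right): buffer="balejhea" (len 8), cursors c1@1 c2@2 c3@6, authorship ........
After op 3 (insert('l')): buffer="blallejhlea" (len 11), cursors c1@2 c2@4 c3@9, authorship .1.2....3..
After op 4 (insert('o')): buffer="bloalolejhloea" (len 14), cursors c1@3 c2@6 c3@12, authorship .11.22....33..
After op 5 (insert('n')): buffer="blonalonlejhlonea" (len 17), cursors c1@4 c2@8 c3@15, authorship .111.222....333..
Authorship (.=original, N=cursor N): . 1 1 1 . 2 2 2 . . . . 3 3 3 . .
Index 6: author = 2

Answer: cursor 2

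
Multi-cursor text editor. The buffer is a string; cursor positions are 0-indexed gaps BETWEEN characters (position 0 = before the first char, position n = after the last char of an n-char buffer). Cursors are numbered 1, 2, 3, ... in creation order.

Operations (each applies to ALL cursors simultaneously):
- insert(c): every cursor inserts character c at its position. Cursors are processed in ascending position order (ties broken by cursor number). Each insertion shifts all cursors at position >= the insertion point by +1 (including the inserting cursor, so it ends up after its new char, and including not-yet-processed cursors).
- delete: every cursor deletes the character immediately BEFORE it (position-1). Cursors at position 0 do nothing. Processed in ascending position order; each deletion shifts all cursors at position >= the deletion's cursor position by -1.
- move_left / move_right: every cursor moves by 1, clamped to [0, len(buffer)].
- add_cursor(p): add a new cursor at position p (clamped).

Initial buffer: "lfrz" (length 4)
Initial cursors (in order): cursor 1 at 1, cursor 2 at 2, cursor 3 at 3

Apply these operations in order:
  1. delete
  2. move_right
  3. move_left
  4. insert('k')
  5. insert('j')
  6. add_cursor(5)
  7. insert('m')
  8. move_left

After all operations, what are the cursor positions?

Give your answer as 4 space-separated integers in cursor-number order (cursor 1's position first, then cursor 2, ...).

Answer: 9 9 9 5

Derivation:
After op 1 (delete): buffer="z" (len 1), cursors c1@0 c2@0 c3@0, authorship .
After op 2 (move_right): buffer="z" (len 1), cursors c1@1 c2@1 c3@1, authorship .
After op 3 (move_left): buffer="z" (len 1), cursors c1@0 c2@0 c3@0, authorship .
After op 4 (insert('k')): buffer="kkkz" (len 4), cursors c1@3 c2@3 c3@3, authorship 123.
After op 5 (insert('j')): buffer="kkkjjjz" (len 7), cursors c1@6 c2@6 c3@6, authorship 123123.
After op 6 (add_cursor(5)): buffer="kkkjjjz" (len 7), cursors c4@5 c1@6 c2@6 c3@6, authorship 123123.
After op 7 (insert('m')): buffer="kkkjjmjmmmz" (len 11), cursors c4@6 c1@10 c2@10 c3@10, authorship 1231243123.
After op 8 (move_left): buffer="kkkjjmjmmmz" (len 11), cursors c4@5 c1@9 c2@9 c3@9, authorship 1231243123.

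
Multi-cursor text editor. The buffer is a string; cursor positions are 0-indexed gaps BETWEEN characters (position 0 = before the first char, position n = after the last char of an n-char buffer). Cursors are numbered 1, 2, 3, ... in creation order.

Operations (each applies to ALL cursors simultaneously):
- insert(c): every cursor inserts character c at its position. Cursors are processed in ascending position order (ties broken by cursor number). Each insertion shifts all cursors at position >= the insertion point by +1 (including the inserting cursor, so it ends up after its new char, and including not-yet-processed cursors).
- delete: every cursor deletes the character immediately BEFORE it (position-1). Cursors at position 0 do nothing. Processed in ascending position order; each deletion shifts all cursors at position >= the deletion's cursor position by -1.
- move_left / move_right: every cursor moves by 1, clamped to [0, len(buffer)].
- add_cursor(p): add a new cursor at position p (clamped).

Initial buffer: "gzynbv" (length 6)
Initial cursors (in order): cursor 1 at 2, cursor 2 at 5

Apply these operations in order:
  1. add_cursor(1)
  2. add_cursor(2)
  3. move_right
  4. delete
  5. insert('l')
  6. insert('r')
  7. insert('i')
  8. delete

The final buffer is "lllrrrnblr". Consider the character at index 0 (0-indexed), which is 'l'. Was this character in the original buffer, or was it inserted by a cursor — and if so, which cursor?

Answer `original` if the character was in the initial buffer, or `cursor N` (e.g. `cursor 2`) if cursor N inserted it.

Answer: cursor 1

Derivation:
After op 1 (add_cursor(1)): buffer="gzynbv" (len 6), cursors c3@1 c1@2 c2@5, authorship ......
After op 2 (add_cursor(2)): buffer="gzynbv" (len 6), cursors c3@1 c1@2 c4@2 c2@5, authorship ......
After op 3 (move_right): buffer="gzynbv" (len 6), cursors c3@2 c1@3 c4@3 c2@6, authorship ......
After op 4 (delete): buffer="nb" (len 2), cursors c1@0 c3@0 c4@0 c2@2, authorship ..
After op 5 (insert('l')): buffer="lllnbl" (len 6), cursors c1@3 c3@3 c4@3 c2@6, authorship 134..2
After op 6 (insert('r')): buffer="lllrrrnblr" (len 10), cursors c1@6 c3@6 c4@6 c2@10, authorship 134134..22
After op 7 (insert('i')): buffer="lllrrriiinblri" (len 14), cursors c1@9 c3@9 c4@9 c2@14, authorship 134134134..222
After op 8 (delete): buffer="lllrrrnblr" (len 10), cursors c1@6 c3@6 c4@6 c2@10, authorship 134134..22
Authorship (.=original, N=cursor N): 1 3 4 1 3 4 . . 2 2
Index 0: author = 1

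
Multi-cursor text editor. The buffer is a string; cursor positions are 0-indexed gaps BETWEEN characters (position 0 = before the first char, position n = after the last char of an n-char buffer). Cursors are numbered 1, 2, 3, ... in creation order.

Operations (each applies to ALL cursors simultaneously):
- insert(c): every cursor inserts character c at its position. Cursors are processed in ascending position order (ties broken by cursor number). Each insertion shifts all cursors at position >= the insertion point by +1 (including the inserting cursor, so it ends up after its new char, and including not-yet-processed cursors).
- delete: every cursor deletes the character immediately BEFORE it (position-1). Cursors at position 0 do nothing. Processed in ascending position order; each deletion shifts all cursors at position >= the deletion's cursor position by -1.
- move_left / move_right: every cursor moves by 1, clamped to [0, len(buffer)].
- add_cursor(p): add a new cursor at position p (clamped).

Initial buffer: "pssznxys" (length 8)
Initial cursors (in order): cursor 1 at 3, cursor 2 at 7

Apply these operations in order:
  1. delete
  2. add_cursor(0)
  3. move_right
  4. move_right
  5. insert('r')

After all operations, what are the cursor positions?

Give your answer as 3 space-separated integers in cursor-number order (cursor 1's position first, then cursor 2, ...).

After op 1 (delete): buffer="psznxs" (len 6), cursors c1@2 c2@5, authorship ......
After op 2 (add_cursor(0)): buffer="psznxs" (len 6), cursors c3@0 c1@2 c2@5, authorship ......
After op 3 (move_right): buffer="psznxs" (len 6), cursors c3@1 c1@3 c2@6, authorship ......
After op 4 (move_right): buffer="psznxs" (len 6), cursors c3@2 c1@4 c2@6, authorship ......
After op 5 (insert('r')): buffer="psrznrxsr" (len 9), cursors c3@3 c1@6 c2@9, authorship ..3..1..2

Answer: 6 9 3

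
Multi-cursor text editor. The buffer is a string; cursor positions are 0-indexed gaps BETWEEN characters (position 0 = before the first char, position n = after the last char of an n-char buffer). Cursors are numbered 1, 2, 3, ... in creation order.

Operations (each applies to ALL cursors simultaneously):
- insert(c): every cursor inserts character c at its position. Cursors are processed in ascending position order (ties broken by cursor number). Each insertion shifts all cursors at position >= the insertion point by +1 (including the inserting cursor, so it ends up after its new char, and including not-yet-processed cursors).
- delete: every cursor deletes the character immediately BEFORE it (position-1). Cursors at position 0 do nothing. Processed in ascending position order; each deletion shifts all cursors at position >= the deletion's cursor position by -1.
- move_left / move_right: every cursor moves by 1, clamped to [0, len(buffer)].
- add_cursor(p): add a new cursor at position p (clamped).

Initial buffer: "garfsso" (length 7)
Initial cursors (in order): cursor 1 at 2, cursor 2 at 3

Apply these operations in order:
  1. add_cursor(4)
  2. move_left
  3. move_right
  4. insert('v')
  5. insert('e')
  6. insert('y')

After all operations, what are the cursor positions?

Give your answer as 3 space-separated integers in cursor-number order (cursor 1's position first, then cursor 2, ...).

After op 1 (add_cursor(4)): buffer="garfsso" (len 7), cursors c1@2 c2@3 c3@4, authorship .......
After op 2 (move_left): buffer="garfsso" (len 7), cursors c1@1 c2@2 c3@3, authorship .......
After op 3 (move_right): buffer="garfsso" (len 7), cursors c1@2 c2@3 c3@4, authorship .......
After op 4 (insert('v')): buffer="gavrvfvsso" (len 10), cursors c1@3 c2@5 c3@7, authorship ..1.2.3...
After op 5 (insert('e')): buffer="gavervefvesso" (len 13), cursors c1@4 c2@7 c3@10, authorship ..11.22.33...
After op 6 (insert('y')): buffer="gaveyrveyfveysso" (len 16), cursors c1@5 c2@9 c3@13, authorship ..111.222.333...

Answer: 5 9 13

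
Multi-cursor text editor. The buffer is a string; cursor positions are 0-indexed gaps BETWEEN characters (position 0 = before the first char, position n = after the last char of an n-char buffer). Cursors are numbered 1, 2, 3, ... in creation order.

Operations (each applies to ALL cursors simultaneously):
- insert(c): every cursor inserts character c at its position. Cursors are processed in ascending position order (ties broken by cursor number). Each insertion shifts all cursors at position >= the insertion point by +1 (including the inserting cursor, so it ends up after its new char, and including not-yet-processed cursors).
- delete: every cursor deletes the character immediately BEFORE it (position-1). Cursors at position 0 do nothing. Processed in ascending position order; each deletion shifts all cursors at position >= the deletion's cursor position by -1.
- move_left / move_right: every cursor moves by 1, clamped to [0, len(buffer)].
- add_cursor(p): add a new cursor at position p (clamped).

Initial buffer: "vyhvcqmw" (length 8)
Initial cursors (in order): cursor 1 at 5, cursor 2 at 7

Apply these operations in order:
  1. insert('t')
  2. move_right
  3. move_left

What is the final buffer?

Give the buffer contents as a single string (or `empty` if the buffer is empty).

Answer: vyhvctqmtw

Derivation:
After op 1 (insert('t')): buffer="vyhvctqmtw" (len 10), cursors c1@6 c2@9, authorship .....1..2.
After op 2 (move_right): buffer="vyhvctqmtw" (len 10), cursors c1@7 c2@10, authorship .....1..2.
After op 3 (move_left): buffer="vyhvctqmtw" (len 10), cursors c1@6 c2@9, authorship .....1..2.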